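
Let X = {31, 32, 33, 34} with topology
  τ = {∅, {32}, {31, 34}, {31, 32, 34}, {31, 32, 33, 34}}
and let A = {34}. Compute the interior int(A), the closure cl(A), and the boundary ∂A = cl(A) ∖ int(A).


int(A) = ∅, cl(A) = {31, 33, 34}, ∂A = {31, 33, 34}.

Closed sets in (X, τ) are complements of opens:
  closed(X, τ) = {∅, {33}, {32, 33}, {31, 33, 34}, {31, 32, 33, 34}}.
int(A) = ⋃ {U ∈ τ : U ⊆ A}. Opens contained in A: ∅.
Taking the union of these: int(A) = ∅.
cl(A) = ⋂ {C closed : A ⊆ C}. Closed sets containing A: {31, 33, 34}, {31, 32, 33, 34}.
Intersecting these: cl(A) = {31, 33, 34}.
∂A = cl(A) ∖ int(A) = {31, 33, 34} ∖ ∅ = {31, 33, 34}.


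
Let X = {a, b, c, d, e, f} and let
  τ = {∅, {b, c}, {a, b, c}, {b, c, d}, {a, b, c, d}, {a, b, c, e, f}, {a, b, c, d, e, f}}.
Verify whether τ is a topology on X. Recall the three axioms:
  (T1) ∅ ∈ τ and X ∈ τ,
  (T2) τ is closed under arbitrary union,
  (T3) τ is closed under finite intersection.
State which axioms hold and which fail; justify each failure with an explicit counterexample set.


τ IS a topology on X.

Axiom (T1): ∅ ∈ τ? Yes; X ∈ τ? Yes.
Axiom (T2/T3): check pairwise unions and intersections of members of τ.
All pairwise intersections and unions checked — each lies in τ. Therefore τ satisfies (T1), (T2), (T3): it IS a topology on X.


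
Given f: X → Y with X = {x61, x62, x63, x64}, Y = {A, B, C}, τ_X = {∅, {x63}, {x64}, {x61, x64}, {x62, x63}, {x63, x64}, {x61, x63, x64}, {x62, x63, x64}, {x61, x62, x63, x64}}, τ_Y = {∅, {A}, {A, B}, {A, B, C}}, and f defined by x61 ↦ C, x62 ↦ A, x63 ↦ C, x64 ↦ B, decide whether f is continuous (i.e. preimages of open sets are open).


f is NOT continuous.

Compute f^{-1}(U) for each U ∈ τ_Y:
  U = ∅: f^{-1}(U) = ∅ ∈ τ_X ✓.
  U = {A}: f^{-1}(U) = {x62} ∉ τ_X ✗.
  U = {A, B}: f^{-1}(U) = {x62, x64} ∉ τ_X ✗.
  U = {A, B, C}: f^{-1}(U) = {x61, x62, x63, x64} ∈ τ_X ✓.
Found U = {A} with f^{-1}(U) = {x62} not in τ_X. Therefore f is NOT continuous.


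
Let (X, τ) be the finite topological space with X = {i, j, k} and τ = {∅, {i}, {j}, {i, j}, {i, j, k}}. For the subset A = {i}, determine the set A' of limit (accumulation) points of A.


A' = {k}

For each x ∈ X, list the open sets U ∈ τ with x ∈ U, then check whether U ∩ (A ∖ {x}) ≠ ∅ for every such U.
  x = i: open {i} ∋ x has {i} ∩ (A ∖ {i}) = ∅, so x is NOT a limit point.
  x = j: open {j} ∋ x has {j} ∩ (A ∖ {j}) = ∅, so x is NOT a limit point.
  x = k: opens ∋ x are {i, j, k}; each meets A ∖ {k}, so x IS a limit point.
Collecting: A' = {k}.


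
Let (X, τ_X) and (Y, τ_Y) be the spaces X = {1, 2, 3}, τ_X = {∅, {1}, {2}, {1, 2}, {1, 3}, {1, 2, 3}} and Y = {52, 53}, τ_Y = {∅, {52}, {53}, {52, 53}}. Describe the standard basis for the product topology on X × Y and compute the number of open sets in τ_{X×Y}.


Basis B = {∅ × ∅, {1} × {52}, {1} × {53}, {2} × {52}, {2} × {53}, {1} × {52, 53}, {1, 2} × {52}, {1, 3} × {52}, {1, 2} × {53}, {1, 3} × {53}, {2} × {52, 53}, {1, 2, 3} × {52}, {1, 2, 3} × {53}, {1, 2} × {52, 53}, {1, 3} × {52, 53}, {1, 2, 3} × {52, 53}}; |τ_{X×Y}| = 36.

Enumerate products U × V with U ∈ τ_X, V ∈ τ_Y (deduplicated):
  ∅ × ∅ = {} (∅)
  {1} × {52} = {(1,52)}
  {1} × {53} = {(1,53)}
  {2} × {52} = {(2,52)}
  {2} × {53} = {(2,53)}
  {1} × {52, 53} = {(1,52), (1,53)}
  {1, 2} × {52} = {(1,52), (2,52)}
  {1, 3} × {52} = {(1,52), (3,52)}
  {1, 2} × {53} = {(1,53), (2,53)}
  {1, 3} × {53} = {(1,53), (3,53)}
  {2} × {52, 53} = {(2,52), (2,53)}
  {1, 2, 3} × {52} = {(1,52), (2,52), (3,52)}
  {1, 2, 3} × {53} = {(1,53), (2,53), (3,53)}
  {1, 2} × {52, 53} = {(1,52), (1,53), (2,52), (2,53)}
  {1, 3} × {52, 53} = {(1,52), (1,53), (3,52), (3,53)}
  {1, 2, 3} × {52, 53} = {(1,52), (1,53), (2,52), (2,53), (3,52), (3,53)}
These 16 distinct sets form the basis B.
Close under arbitrary unions to get τ_{X×Y}; counting gives |τ_{X×Y}| = 36.


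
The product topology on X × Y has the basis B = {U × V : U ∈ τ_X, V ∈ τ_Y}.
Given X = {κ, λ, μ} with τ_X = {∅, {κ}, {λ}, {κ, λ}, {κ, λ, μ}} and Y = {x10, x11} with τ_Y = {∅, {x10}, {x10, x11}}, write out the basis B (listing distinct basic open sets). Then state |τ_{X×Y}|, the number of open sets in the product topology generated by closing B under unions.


Basis B = {∅ × ∅, {κ} × {x10}, {λ} × {x10}, {κ} × {x10, x11}, {κ, λ} × {x10}, {λ} × {x10, x11}, {κ, λ, μ} × {x10}, {κ, λ} × {x10, x11}, {κ, λ, μ} × {x10, x11}}; |τ_{X×Y}| = 14.

Enumerate products U × V with U ∈ τ_X, V ∈ τ_Y (deduplicated):
  ∅ × ∅ = {} (∅)
  {κ} × {x10} = {(κ,x10)}
  {λ} × {x10} = {(λ,x10)}
  {κ} × {x10, x11} = {(κ,x10), (κ,x11)}
  {κ, λ} × {x10} = {(κ,x10), (λ,x10)}
  {λ} × {x10, x11} = {(λ,x10), (λ,x11)}
  {κ, λ, μ} × {x10} = {(κ,x10), (λ,x10), (μ,x10)}
  {κ, λ} × {x10, x11} = {(κ,x10), (κ,x11), (λ,x10), (λ,x11)}
  {κ, λ, μ} × {x10, x11} = {(κ,x10), (κ,x11), (λ,x10), (λ,x11), (μ,x10), (μ,x11)}
These 9 distinct sets form the basis B.
Close under arbitrary unions to get τ_{X×Y}; counting gives |τ_{X×Y}| = 14.


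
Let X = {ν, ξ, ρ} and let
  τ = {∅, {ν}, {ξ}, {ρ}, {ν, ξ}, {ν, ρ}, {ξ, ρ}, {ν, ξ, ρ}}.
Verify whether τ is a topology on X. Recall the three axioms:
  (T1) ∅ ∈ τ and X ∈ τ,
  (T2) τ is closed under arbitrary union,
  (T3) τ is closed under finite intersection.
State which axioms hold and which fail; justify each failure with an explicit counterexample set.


τ IS a topology on X.

Axiom (T1): ∅ ∈ τ? Yes; X ∈ τ? Yes.
Axiom (T2/T3): check pairwise unions and intersections of members of τ.
All pairwise intersections and unions checked — each lies in τ. Therefore τ satisfies (T1), (T2), (T3): it IS a topology on X.


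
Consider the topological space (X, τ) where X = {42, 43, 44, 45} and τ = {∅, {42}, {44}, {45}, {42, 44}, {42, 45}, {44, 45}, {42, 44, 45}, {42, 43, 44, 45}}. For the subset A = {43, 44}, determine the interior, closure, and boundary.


int(A) = {44}, cl(A) = {43, 44}, ∂A = {43}.

Closed sets in (X, τ) are complements of opens:
  closed(X, τ) = {∅, {43}, {42, 43}, {43, 44}, {43, 45}, {42, 43, 44}, {42, 43, 45}, {43, 44, 45}, {42, 43, 44, 45}}.
int(A) = ⋃ {U ∈ τ : U ⊆ A}. Opens contained in A: ∅, {44}.
Taking the union of these: int(A) = {44}.
cl(A) = ⋂ {C closed : A ⊆ C}. Closed sets containing A: {43, 44}, {42, 43, 44}, {43, 44, 45}, {42, 43, 44, 45}.
Intersecting these: cl(A) = {43, 44}.
∂A = cl(A) ∖ int(A) = {43, 44} ∖ {44} = {43}.


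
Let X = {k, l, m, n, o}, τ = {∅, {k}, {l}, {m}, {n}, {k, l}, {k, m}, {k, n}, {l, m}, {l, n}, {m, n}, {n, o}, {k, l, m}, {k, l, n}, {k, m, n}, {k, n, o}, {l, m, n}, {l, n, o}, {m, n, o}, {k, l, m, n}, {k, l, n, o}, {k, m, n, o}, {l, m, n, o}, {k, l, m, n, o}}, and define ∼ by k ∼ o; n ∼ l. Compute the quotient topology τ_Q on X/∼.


X/∼ = {[k=o], [l=n], [m]}; |τ_Q| = 6.

Equivalence classes: [k=o], [l=n], [m].
Quotient map π: X → X/∼ sends k ↦ [k=o], l ↦ [l=n], m ↦ [m], n ↦ [l=n], o ↦ [k=o].
For each subset V ⊆ X/∼, compute π^{-1}(V) ⊆ X and check whether π^{-1}(V) ∈ τ. V is open in τ_Q iff π^{-1}(V) ∈ τ.
  V = {}: π^{-1}(V) = ∅ ∈ τ ✓.
  V = {[k=o]}: π^{-1}(V) = {k, o} ∉ τ ✗.
  V = {[l=n]}: π^{-1}(V) = {l, n} ∈ τ ✓.
  V = {[k=o], [l=n]}: π^{-1}(V) = {k, l, n, o} ∈ τ ✓.
  V = {[m]}: π^{-1}(V) = {m} ∈ τ ✓.
  V = {[k=o], [m]}: π^{-1}(V) = {k, m, o} ∉ τ ✗.
  V = {[l=n], [m]}: π^{-1}(V) = {l, m, n} ∈ τ ✓.
  V = {[k=o], [l=n], [m]}: π^{-1}(V) = {k, l, m, n, o} ∈ τ ✓.
Open sets in the quotient: τ_Q = {{}, {[l=n]}, {[k=o], [l=n]}, {[m]}, {[l=n], [m]}, {[k=o], [l=n], [m]}} (6 elements).


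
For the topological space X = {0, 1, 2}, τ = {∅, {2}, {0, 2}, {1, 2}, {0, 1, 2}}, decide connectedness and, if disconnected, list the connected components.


(X, τ) is connected.

Find clopen sets (U ∈ τ with X ∖ U ∈ τ):
  U = ∅, X ∖ U = {0, 1, 2} — both open, so U is clopen.
  U = {0, 1, 2}, X ∖ U = ∅ — both open, so U is clopen.
Only trivial clopens (∅ and X) exist, so (X, τ) is connected.
Compute connected components by grouping points that agree on all clopens:
  component: {0, 1, 2}


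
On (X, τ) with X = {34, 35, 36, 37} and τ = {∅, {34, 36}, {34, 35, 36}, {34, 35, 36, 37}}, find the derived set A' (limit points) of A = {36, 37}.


A' = {34, 35, 37}

For each x ∈ X, list the open sets U ∈ τ with x ∈ U, then check whether U ∩ (A ∖ {x}) ≠ ∅ for every such U.
  x = 34: opens ∋ x are {34, 36}, {34, 35, 36}, {34, 35, 36, 37}; each meets A ∖ {34}, so x IS a limit point.
  x = 35: opens ∋ x are {34, 35, 36}, {34, 35, 36, 37}; each meets A ∖ {35}, so x IS a limit point.
  x = 36: open {34, 36} ∋ x has {34, 36} ∩ (A ∖ {36}) = ∅, so x is NOT a limit point.
  x = 37: opens ∋ x are {34, 35, 36, 37}; each meets A ∖ {37}, so x IS a limit point.
Collecting: A' = {34, 35, 37}.


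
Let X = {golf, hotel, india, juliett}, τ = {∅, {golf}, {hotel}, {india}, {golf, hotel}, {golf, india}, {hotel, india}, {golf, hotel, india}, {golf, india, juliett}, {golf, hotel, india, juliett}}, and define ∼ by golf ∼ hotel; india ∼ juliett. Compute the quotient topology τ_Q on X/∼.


X/∼ = {[golf=hotel], [india=juliett]}; |τ_Q| = 3.

Equivalence classes: [golf=hotel], [india=juliett].
Quotient map π: X → X/∼ sends golf ↦ [golf=hotel], hotel ↦ [golf=hotel], india ↦ [india=juliett], juliett ↦ [india=juliett].
For each subset V ⊆ X/∼, compute π^{-1}(V) ⊆ X and check whether π^{-1}(V) ∈ τ. V is open in τ_Q iff π^{-1}(V) ∈ τ.
  V = {}: π^{-1}(V) = ∅ ∈ τ ✓.
  V = {[golf=hotel]}: π^{-1}(V) = {golf, hotel} ∈ τ ✓.
  V = {[india=juliett]}: π^{-1}(V) = {india, juliett} ∉ τ ✗.
  V = {[golf=hotel], [india=juliett]}: π^{-1}(V) = {golf, hotel, india, juliett} ∈ τ ✓.
Open sets in the quotient: τ_Q = {{}, {[golf=hotel]}, {[golf=hotel], [india=juliett]}} (3 elements).


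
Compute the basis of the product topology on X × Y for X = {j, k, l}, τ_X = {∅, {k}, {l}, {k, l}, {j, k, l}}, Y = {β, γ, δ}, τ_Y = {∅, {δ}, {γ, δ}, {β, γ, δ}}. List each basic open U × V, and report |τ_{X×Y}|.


Basis B = {∅ × ∅, {k} × {δ}, {l} × {δ}, {k} × {γ, δ}, {k, l} × {δ}, {l} × {γ, δ}, {j, k, l} × {δ}, {k} × {β, γ, δ}, {l} × {β, γ, δ}, {k, l} × {γ, δ}, {j, k, l} × {γ, δ}, {k, l} × {β, γ, δ}, {j, k, l} × {β, γ, δ}}; |τ_{X×Y}| = 30.

Enumerate products U × V with U ∈ τ_X, V ∈ τ_Y (deduplicated):
  ∅ × ∅ = {} (∅)
  {k} × {δ} = {(k,δ)}
  {l} × {δ} = {(l,δ)}
  {k} × {γ, δ} = {(k,γ), (k,δ)}
  {k, l} × {δ} = {(k,δ), (l,δ)}
  {l} × {γ, δ} = {(l,γ), (l,δ)}
  {j, k, l} × {δ} = {(j,δ), (k,δ), (l,δ)}
  {k} × {β, γ, δ} = {(k,β), (k,γ), (k,δ)}
  {l} × {β, γ, δ} = {(l,β), (l,γ), (l,δ)}
  {k, l} × {γ, δ} = {(k,γ), (k,δ), (l,γ), (l,δ)}
  {j, k, l} × {γ, δ} = {(j,γ), (j,δ), (k,γ), (k,δ), (l,γ), (l,δ)}
  {k, l} × {β, γ, δ} = {(k,β), (k,γ), (k,δ), (l,β), (l,γ), (l,δ)}
  {j, k, l} × {β, γ, δ} = {(j,β), (j,γ), (j,δ), (k,β), (k,γ), (k,δ), (l,β), (l,γ), (l,δ)}
These 13 distinct sets form the basis B.
Close under arbitrary unions to get τ_{X×Y}; counting gives |τ_{X×Y}| = 30.


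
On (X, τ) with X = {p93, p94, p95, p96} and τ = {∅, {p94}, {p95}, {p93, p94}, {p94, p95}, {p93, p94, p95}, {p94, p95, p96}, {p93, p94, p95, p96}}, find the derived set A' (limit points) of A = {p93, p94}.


A' = {p93, p96}

For each x ∈ X, list the open sets U ∈ τ with x ∈ U, then check whether U ∩ (A ∖ {x}) ≠ ∅ for every such U.
  x = p93: opens ∋ x are {p93, p94}, {p93, p94, p95}, {p93, p94, p95, p96}; each meets A ∖ {p93}, so x IS a limit point.
  x = p94: open {p94} ∋ x has {p94} ∩ (A ∖ {p94}) = ∅, so x is NOT a limit point.
  x = p95: open {p95} ∋ x has {p95} ∩ (A ∖ {p95}) = ∅, so x is NOT a limit point.
  x = p96: opens ∋ x are {p94, p95, p96}, {p93, p94, p95, p96}; each meets A ∖ {p96}, so x IS a limit point.
Collecting: A' = {p93, p96}.


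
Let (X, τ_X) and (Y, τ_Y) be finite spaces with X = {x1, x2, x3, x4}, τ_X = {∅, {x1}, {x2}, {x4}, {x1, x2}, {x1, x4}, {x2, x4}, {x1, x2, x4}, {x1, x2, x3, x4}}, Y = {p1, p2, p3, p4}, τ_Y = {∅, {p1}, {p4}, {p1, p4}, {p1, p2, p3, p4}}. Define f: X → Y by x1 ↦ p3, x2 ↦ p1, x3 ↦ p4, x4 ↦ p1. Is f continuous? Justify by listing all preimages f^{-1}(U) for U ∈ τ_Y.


f is NOT continuous.

Compute f^{-1}(U) for each U ∈ τ_Y:
  U = ∅: f^{-1}(U) = ∅ ∈ τ_X ✓.
  U = {p1}: f^{-1}(U) = {x2, x4} ∈ τ_X ✓.
  U = {p4}: f^{-1}(U) = {x3} ∉ τ_X ✗.
  U = {p1, p4}: f^{-1}(U) = {x2, x3, x4} ∉ τ_X ✗.
  U = {p1, p2, p3, p4}: f^{-1}(U) = {x1, x2, x3, x4} ∈ τ_X ✓.
Found U = {p4} with f^{-1}(U) = {x3} not in τ_X. Therefore f is NOT continuous.


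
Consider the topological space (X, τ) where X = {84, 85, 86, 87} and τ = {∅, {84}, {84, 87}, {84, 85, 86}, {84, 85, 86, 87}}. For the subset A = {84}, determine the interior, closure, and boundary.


int(A) = {84}, cl(A) = {84, 85, 86, 87}, ∂A = {85, 86, 87}.

Closed sets in (X, τ) are complements of opens:
  closed(X, τ) = {∅, {87}, {85, 86}, {85, 86, 87}, {84, 85, 86, 87}}.
int(A) = ⋃ {U ∈ τ : U ⊆ A}. Opens contained in A: ∅, {84}.
Taking the union of these: int(A) = {84}.
cl(A) = ⋂ {C closed : A ⊆ C}. Closed sets containing A: {84, 85, 86, 87}.
Intersecting these: cl(A) = {84, 85, 86, 87}.
∂A = cl(A) ∖ int(A) = {84, 85, 86, 87} ∖ {84} = {85, 86, 87}.


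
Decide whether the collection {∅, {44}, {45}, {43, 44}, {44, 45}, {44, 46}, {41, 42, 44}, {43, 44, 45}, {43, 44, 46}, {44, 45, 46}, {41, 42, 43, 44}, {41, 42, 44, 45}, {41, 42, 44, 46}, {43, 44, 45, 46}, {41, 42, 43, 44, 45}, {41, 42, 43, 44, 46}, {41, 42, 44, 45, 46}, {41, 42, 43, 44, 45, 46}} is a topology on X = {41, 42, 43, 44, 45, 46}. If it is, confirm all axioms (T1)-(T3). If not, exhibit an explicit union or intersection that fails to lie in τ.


τ IS a topology on X.

Axiom (T1): ∅ ∈ τ? Yes; X ∈ τ? Yes.
Axiom (T2/T3): check pairwise unions and intersections of members of τ.
All pairwise intersections and unions checked — each lies in τ. Therefore τ satisfies (T1), (T2), (T3): it IS a topology on X.


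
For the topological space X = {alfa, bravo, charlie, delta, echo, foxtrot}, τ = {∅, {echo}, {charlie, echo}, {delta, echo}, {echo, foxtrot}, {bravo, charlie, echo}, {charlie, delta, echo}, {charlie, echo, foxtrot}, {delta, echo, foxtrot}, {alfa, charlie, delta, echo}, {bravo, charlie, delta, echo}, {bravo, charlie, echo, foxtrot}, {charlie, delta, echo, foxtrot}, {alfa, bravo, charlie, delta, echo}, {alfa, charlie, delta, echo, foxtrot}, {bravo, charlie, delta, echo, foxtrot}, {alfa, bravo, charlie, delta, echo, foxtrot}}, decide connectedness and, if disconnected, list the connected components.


(X, τ) is connected.

Find clopen sets (U ∈ τ with X ∖ U ∈ τ):
  U = ∅, X ∖ U = {alfa, bravo, charlie, delta, echo, foxtrot} — both open, so U is clopen.
  U = {alfa, bravo, charlie, delta, echo, foxtrot}, X ∖ U = ∅ — both open, so U is clopen.
Only trivial clopens (∅ and X) exist, so (X, τ) is connected.
Compute connected components by grouping points that agree on all clopens:
  component: {alfa, bravo, charlie, delta, echo, foxtrot}


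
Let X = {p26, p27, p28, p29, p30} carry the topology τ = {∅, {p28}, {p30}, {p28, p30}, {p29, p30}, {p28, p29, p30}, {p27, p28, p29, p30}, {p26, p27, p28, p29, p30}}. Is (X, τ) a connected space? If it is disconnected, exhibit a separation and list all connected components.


(X, τ) is connected.

Find clopen sets (U ∈ τ with X ∖ U ∈ τ):
  U = ∅, X ∖ U = {p26, p27, p28, p29, p30} — both open, so U is clopen.
  U = {p26, p27, p28, p29, p30}, X ∖ U = ∅ — both open, so U is clopen.
Only trivial clopens (∅ and X) exist, so (X, τ) is connected.
Compute connected components by grouping points that agree on all clopens:
  component: {p26, p27, p28, p29, p30}


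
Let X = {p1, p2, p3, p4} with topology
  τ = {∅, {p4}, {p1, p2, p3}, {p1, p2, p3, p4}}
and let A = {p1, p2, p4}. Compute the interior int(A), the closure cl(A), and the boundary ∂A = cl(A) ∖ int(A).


int(A) = {p4}, cl(A) = {p1, p2, p3, p4}, ∂A = {p1, p2, p3}.

Closed sets in (X, τ) are complements of opens:
  closed(X, τ) = {∅, {p4}, {p1, p2, p3}, {p1, p2, p3, p4}}.
int(A) = ⋃ {U ∈ τ : U ⊆ A}. Opens contained in A: ∅, {p4}.
Taking the union of these: int(A) = {p4}.
cl(A) = ⋂ {C closed : A ⊆ C}. Closed sets containing A: {p1, p2, p3, p4}.
Intersecting these: cl(A) = {p1, p2, p3, p4}.
∂A = cl(A) ∖ int(A) = {p1, p2, p3, p4} ∖ {p4} = {p1, p2, p3}.


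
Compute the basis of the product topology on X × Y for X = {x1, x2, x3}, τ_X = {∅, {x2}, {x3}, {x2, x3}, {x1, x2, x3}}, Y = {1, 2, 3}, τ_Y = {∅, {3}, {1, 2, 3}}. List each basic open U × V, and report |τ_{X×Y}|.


Basis B = {∅ × ∅, {x2} × {3}, {x3} × {3}, {x2, x3} × {3}, {x1, x2, x3} × {3}, {x2} × {1, 2, 3}, {x3} × {1, 2, 3}, {x2, x3} × {1, 2, 3}, {x1, x2, x3} × {1, 2, 3}}; |τ_{X×Y}| = 14.

Enumerate products U × V with U ∈ τ_X, V ∈ τ_Y (deduplicated):
  ∅ × ∅ = {} (∅)
  {x2} × {3} = {(x2,3)}
  {x3} × {3} = {(x3,3)}
  {x2, x3} × {3} = {(x2,3), (x3,3)}
  {x1, x2, x3} × {3} = {(x1,3), (x2,3), (x3,3)}
  {x2} × {1, 2, 3} = {(x2,1), (x2,2), (x2,3)}
  {x3} × {1, 2, 3} = {(x3,1), (x3,2), (x3,3)}
  {x2, x3} × {1, 2, 3} = {(x2,1), (x2,2), (x2,3), (x3,1), (x3,2), (x3,3)}
  {x1, x2, x3} × {1, 2, 3} = {(x1,1), (x1,2), (x1,3), (x2,1), (x2,2), (x2,3), (x3,1), (x3,2), (x3,3)}
These 9 distinct sets form the basis B.
Close under arbitrary unions to get τ_{X×Y}; counting gives |τ_{X×Y}| = 14.


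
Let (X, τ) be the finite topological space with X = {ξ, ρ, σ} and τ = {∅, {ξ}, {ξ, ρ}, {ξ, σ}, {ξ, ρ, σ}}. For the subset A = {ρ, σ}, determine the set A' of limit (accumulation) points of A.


A' = ∅

For each x ∈ X, list the open sets U ∈ τ with x ∈ U, then check whether U ∩ (A ∖ {x}) ≠ ∅ for every such U.
  x = ξ: open {ξ} ∋ x has {ξ} ∩ (A ∖ {ξ}) = ∅, so x is NOT a limit point.
  x = ρ: open {ξ, ρ} ∋ x has {ξ, ρ} ∩ (A ∖ {ρ}) = ∅, so x is NOT a limit point.
  x = σ: open {ξ, σ} ∋ x has {ξ, σ} ∩ (A ∖ {σ}) = ∅, so x is NOT a limit point.
Collecting: A' = ∅.


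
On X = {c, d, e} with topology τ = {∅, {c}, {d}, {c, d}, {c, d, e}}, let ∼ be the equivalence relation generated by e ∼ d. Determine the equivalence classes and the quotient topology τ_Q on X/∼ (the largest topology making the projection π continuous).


X/∼ = {[c], [d=e]}; |τ_Q| = 3.

Equivalence classes: [c], [d=e].
Quotient map π: X → X/∼ sends c ↦ [c], d ↦ [d=e], e ↦ [d=e].
For each subset V ⊆ X/∼, compute π^{-1}(V) ⊆ X and check whether π^{-1}(V) ∈ τ. V is open in τ_Q iff π^{-1}(V) ∈ τ.
  V = {}: π^{-1}(V) = ∅ ∈ τ ✓.
  V = {[c]}: π^{-1}(V) = {c} ∈ τ ✓.
  V = {[d=e]}: π^{-1}(V) = {d, e} ∉ τ ✗.
  V = {[c], [d=e]}: π^{-1}(V) = {c, d, e} ∈ τ ✓.
Open sets in the quotient: τ_Q = {{}, {[c]}, {[c], [d=e]}} (3 elements).


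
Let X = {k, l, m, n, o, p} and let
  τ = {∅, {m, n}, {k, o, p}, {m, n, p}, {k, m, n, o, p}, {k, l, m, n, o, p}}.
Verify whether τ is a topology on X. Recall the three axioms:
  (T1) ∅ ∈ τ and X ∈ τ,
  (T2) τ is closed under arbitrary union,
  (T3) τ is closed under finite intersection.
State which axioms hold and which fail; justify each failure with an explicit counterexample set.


τ is NOT a topology on X.

Axiom (T1): ∅ ∈ τ? Yes; X ∈ τ? Yes.
Axiom (T2/T3): check pairwise unions and intersections of members of τ.
Counterexample for (T3): {k, o, p} ∩ {m, n, p} = {p} ∉ τ. Therefore τ is NOT a topology.


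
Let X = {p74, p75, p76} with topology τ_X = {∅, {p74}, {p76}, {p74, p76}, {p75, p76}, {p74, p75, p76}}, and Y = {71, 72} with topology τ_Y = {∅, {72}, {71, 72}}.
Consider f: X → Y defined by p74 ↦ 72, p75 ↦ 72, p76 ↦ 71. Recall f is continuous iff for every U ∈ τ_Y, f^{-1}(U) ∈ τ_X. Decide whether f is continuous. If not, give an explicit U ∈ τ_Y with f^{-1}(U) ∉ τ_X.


f is NOT continuous.

Compute f^{-1}(U) for each U ∈ τ_Y:
  U = ∅: f^{-1}(U) = ∅ ∈ τ_X ✓.
  U = {72}: f^{-1}(U) = {p74, p75} ∉ τ_X ✗.
  U = {71, 72}: f^{-1}(U) = {p74, p75, p76} ∈ τ_X ✓.
Found U = {72} with f^{-1}(U) = {p74, p75} not in τ_X. Therefore f is NOT continuous.


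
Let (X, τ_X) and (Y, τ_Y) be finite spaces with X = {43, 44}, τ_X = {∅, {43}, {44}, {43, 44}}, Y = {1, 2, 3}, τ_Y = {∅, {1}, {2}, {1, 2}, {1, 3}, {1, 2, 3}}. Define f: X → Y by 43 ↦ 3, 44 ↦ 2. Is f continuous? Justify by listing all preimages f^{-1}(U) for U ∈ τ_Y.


f IS continuous.

Compute f^{-1}(U) for each U ∈ τ_Y:
  U = ∅: f^{-1}(U) = ∅ ∈ τ_X ✓.
  U = {1}: f^{-1}(U) = ∅ ∈ τ_X ✓.
  U = {2}: f^{-1}(U) = {44} ∈ τ_X ✓.
  U = {1, 2}: f^{-1}(U) = {44} ∈ τ_X ✓.
  U = {1, 3}: f^{-1}(U) = {43} ∈ τ_X ✓.
  U = {1, 2, 3}: f^{-1}(U) = {43, 44} ∈ τ_X ✓.
Every preimage lies in τ_X, so f IS continuous.


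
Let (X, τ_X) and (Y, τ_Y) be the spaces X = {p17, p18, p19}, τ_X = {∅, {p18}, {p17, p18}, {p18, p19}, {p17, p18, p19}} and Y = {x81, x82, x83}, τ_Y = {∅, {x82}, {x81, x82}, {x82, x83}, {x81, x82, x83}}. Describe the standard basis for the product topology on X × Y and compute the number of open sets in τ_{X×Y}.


Basis B = {∅ × ∅, {p18} × {x82}, {p17, p18} × {x82}, {p18} × {x81, x82}, {p18} × {x82, x83}, {p18, p19} × {x82}, {p17, p18, p19} × {x82}, {p18} × {x81, x82, x83}, {p17, p18} × {x81, x82}, {p17, p18} × {x82, x83}, {p18, p19} × {x81, x82}, {p18, p19} × {x82, x83}, {p17, p18} × {x81, x82, x83}, {p17, p18, p19} × {x81, x82}, {p17, p18, p19} × {x82, x83}, {p18, p19} × {x81, x82, x83}, {p17, p18, p19} × {x81, x82, x83}}; |τ_{X×Y}| = 48.

Enumerate products U × V with U ∈ τ_X, V ∈ τ_Y (deduplicated):
  ∅ × ∅ = {} (∅)
  {p18} × {x82} = {(p18,x82)}
  {p17, p18} × {x82} = {(p17,x82), (p18,x82)}
  {p18} × {x81, x82} = {(p18,x81), (p18,x82)}
  {p18} × {x82, x83} = {(p18,x82), (p18,x83)}
  {p18, p19} × {x82} = {(p18,x82), (p19,x82)}
  {p17, p18, p19} × {x82} = {(p17,x82), (p18,x82), (p19,x82)}
  {p18} × {x81, x82, x83} = {(p18,x81), (p18,x82), (p18,x83)}
  {p17, p18} × {x81, x82} = {(p17,x81), (p17,x82), (p18,x81), (p18,x82)}
  {p17, p18} × {x82, x83} = {(p17,x82), (p17,x83), (p18,x82), (p18,x83)}
  {p18, p19} × {x81, x82} = {(p18,x81), (p18,x82), (p19,x81), (p19,x82)}
  {p18, p19} × {x82, x83} = {(p18,x82), (p18,x83), (p19,x82), (p19,x83)}
  {p17, p18} × {x81, x82, x83} = {(p17,x81), (p17,x82), (p17,x83), (p18,x81), (p18,x82), (p18,x83)}
  {p17, p18, p19} × {x81, x82} = {(p17,x81), (p17,x82), (p18,x81), (p18,x82), (p19,x81), (p19,x82)}
  {p17, p18, p19} × {x82, x83} = {(p17,x82), (p17,x83), (p18,x82), (p18,x83), (p19,x82), (p19,x83)}
  {p18, p19} × {x81, x82, x83} = {(p18,x81), (p18,x82), (p18,x83), (p19,x81), (p19,x82), (p19,x83)}
  {p17, p18, p19} × {x81, x82, x83} = {(p17,x81), (p17,x82), (p17,x83), (p18,x81), (p18,x82), (p18,x83), (p19,x81), (p19,x82), (p19,x83)}
These 17 distinct sets form the basis B.
Close under arbitrary unions to get τ_{X×Y}; counting gives |τ_{X×Y}| = 48.


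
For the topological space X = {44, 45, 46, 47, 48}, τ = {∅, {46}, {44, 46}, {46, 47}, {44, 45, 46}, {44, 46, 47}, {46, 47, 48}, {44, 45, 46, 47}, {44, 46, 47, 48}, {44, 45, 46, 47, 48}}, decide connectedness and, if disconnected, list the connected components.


(X, τ) is connected.

Find clopen sets (U ∈ τ with X ∖ U ∈ τ):
  U = ∅, X ∖ U = {44, 45, 46, 47, 48} — both open, so U is clopen.
  U = {44, 45, 46, 47, 48}, X ∖ U = ∅ — both open, so U is clopen.
Only trivial clopens (∅ and X) exist, so (X, τ) is connected.
Compute connected components by grouping points that agree on all clopens:
  component: {44, 45, 46, 47, 48}


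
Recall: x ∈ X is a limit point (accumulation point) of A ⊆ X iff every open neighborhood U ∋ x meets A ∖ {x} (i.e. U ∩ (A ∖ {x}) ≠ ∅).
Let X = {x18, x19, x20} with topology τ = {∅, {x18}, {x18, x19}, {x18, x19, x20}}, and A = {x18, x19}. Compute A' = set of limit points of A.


A' = {x19, x20}

For each x ∈ X, list the open sets U ∈ τ with x ∈ U, then check whether U ∩ (A ∖ {x}) ≠ ∅ for every such U.
  x = x18: open {x18} ∋ x has {x18} ∩ (A ∖ {x18}) = ∅, so x is NOT a limit point.
  x = x19: opens ∋ x are {x18, x19}, {x18, x19, x20}; each meets A ∖ {x19}, so x IS a limit point.
  x = x20: opens ∋ x are {x18, x19, x20}; each meets A ∖ {x20}, so x IS a limit point.
Collecting: A' = {x19, x20}.


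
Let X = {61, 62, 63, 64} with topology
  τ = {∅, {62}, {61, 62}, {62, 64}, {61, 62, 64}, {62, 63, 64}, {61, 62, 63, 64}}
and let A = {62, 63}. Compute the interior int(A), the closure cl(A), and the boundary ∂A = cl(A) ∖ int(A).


int(A) = {62}, cl(A) = {61, 62, 63, 64}, ∂A = {61, 63, 64}.

Closed sets in (X, τ) are complements of opens:
  closed(X, τ) = {∅, {61}, {63}, {61, 63}, {63, 64}, {61, 63, 64}, {61, 62, 63, 64}}.
int(A) = ⋃ {U ∈ τ : U ⊆ A}. Opens contained in A: ∅, {62}.
Taking the union of these: int(A) = {62}.
cl(A) = ⋂ {C closed : A ⊆ C}. Closed sets containing A: {61, 62, 63, 64}.
Intersecting these: cl(A) = {61, 62, 63, 64}.
∂A = cl(A) ∖ int(A) = {61, 62, 63, 64} ∖ {62} = {61, 63, 64}.


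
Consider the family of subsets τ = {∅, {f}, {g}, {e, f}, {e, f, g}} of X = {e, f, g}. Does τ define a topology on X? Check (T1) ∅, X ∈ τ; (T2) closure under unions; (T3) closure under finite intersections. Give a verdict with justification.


τ is NOT a topology on X.

Axiom (T1): ∅ ∈ τ? Yes; X ∈ τ? Yes.
Axiom (T2/T3): check pairwise unions and intersections of members of τ.
Counterexample for (T2): {f} ∪ {g} = {f, g} ∉ τ. Therefore τ is NOT a topology.


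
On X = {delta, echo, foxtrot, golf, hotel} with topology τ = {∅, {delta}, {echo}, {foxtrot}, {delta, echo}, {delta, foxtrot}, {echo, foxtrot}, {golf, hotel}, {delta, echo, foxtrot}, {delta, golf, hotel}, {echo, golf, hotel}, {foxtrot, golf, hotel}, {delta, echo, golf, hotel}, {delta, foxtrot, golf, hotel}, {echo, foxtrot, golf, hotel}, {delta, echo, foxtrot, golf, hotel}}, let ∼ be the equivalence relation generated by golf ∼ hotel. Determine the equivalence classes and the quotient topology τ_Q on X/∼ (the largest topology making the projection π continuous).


X/∼ = {[delta], [echo], [foxtrot], [golf=hotel]}; |τ_Q| = 16.

Equivalence classes: [delta], [echo], [foxtrot], [golf=hotel].
Quotient map π: X → X/∼ sends delta ↦ [delta], echo ↦ [echo], foxtrot ↦ [foxtrot], golf ↦ [golf=hotel], hotel ↦ [golf=hotel].
For each subset V ⊆ X/∼, compute π^{-1}(V) ⊆ X and check whether π^{-1}(V) ∈ τ. V is open in τ_Q iff π^{-1}(V) ∈ τ.
  V = {}: π^{-1}(V) = ∅ ∈ τ ✓.
  V = {[delta]}: π^{-1}(V) = {delta} ∈ τ ✓.
  V = {[echo]}: π^{-1}(V) = {echo} ∈ τ ✓.
  V = {[delta], [echo]}: π^{-1}(V) = {delta, echo} ∈ τ ✓.
  V = {[foxtrot]}: π^{-1}(V) = {foxtrot} ∈ τ ✓.
  V = {[delta], [foxtrot]}: π^{-1}(V) = {delta, foxtrot} ∈ τ ✓.
  V = {[echo], [foxtrot]}: π^{-1}(V) = {echo, foxtrot} ∈ τ ✓.
  V = {[delta], [echo], [foxtrot]}: π^{-1}(V) = {delta, echo, foxtrot} ∈ τ ✓.
  V = {[golf=hotel]}: π^{-1}(V) = {golf, hotel} ∈ τ ✓.
  V = {[delta], [golf=hotel]}: π^{-1}(V) = {delta, golf, hotel} ∈ τ ✓.
  V = {[echo], [golf=hotel]}: π^{-1}(V) = {echo, golf, hotel} ∈ τ ✓.
  V = {[delta], [echo], [golf=hotel]}: π^{-1}(V) = {delta, echo, golf, hotel} ∈ τ ✓.
  V = {[foxtrot], [golf=hotel]}: π^{-1}(V) = {foxtrot, golf, hotel} ∈ τ ✓.
  V = {[delta], [foxtrot], [golf=hotel]}: π^{-1}(V) = {delta, foxtrot, golf, hotel} ∈ τ ✓.
  V = {[echo], [foxtrot], [golf=hotel]}: π^{-1}(V) = {echo, foxtrot, golf, hotel} ∈ τ ✓.
  V = {[delta], [echo], [foxtrot], [golf=hotel]}: π^{-1}(V) = {delta, echo, foxtrot, golf, hotel} ∈ τ ✓.
Open sets in the quotient: τ_Q = {{}, {[delta]}, {[echo]}, {[delta], [echo]}, {[foxtrot]}, {[delta], [foxtrot]}, {[echo], [foxtrot]}, {[delta], [echo], [foxtrot]}, {[golf=hotel]}, {[delta], [golf=hotel]}, {[echo], [golf=hotel]}, {[delta], [echo], [golf=hotel]}, {[foxtrot], [golf=hotel]}, {[delta], [foxtrot], [golf=hotel]}, {[echo], [foxtrot], [golf=hotel]}, {[delta], [echo], [foxtrot], [golf=hotel]}} (16 elements).


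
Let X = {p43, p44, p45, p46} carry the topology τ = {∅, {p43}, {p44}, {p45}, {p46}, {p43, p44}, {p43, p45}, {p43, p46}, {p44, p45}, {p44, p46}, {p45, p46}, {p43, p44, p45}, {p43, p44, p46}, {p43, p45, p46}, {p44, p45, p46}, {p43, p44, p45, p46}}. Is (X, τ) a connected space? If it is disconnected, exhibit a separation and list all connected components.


(X, τ) is disconnected; components = [{p43}, {p44}, {p45}, {p46}].

Find clopen sets (U ∈ τ with X ∖ U ∈ τ):
  U = ∅, X ∖ U = {p43, p44, p45, p46} — both open, so U is clopen.
  U = {p43}, X ∖ U = {p44, p45, p46} — both open, so U is clopen.
  U = {p44}, X ∖ U = {p43, p45, p46} — both open, so U is clopen.
  U = {p45}, X ∖ U = {p43, p44, p46} — both open, so U is clopen.
  U = {p46}, X ∖ U = {p43, p44, p45} — both open, so U is clopen.
  U = {p43, p44}, X ∖ U = {p45, p46} — both open, so U is clopen.
  U = {p43, p45}, X ∖ U = {p44, p46} — both open, so U is clopen.
  U = {p43, p46}, X ∖ U = {p44, p45} — both open, so U is clopen.
  U = {p44, p45}, X ∖ U = {p43, p46} — both open, so U is clopen.
  U = {p44, p46}, X ∖ U = {p43, p45} — both open, so U is clopen.
  U = {p45, p46}, X ∖ U = {p43, p44} — both open, so U is clopen.
  U = {p43, p44, p45}, X ∖ U = {p46} — both open, so U is clopen.
  U = {p43, p44, p46}, X ∖ U = {p45} — both open, so U is clopen.
  U = {p43, p45, p46}, X ∖ U = {p44} — both open, so U is clopen.
  U = {p44, p45, p46}, X ∖ U = {p43} — both open, so U is clopen.
  U = {p43, p44, p45, p46}, X ∖ U = ∅ — both open, so U is clopen.
Nontrivial clopen(s) exist: e.g. {p43, p45, p46}. So (X, τ) is disconnected.
Compute connected components by grouping points that agree on all clopens:
  component: {p43}
  component: {p44}
  component: {p45}
  component: {p46}


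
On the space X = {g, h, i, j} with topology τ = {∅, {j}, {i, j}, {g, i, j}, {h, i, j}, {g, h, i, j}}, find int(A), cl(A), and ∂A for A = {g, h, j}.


int(A) = {j}, cl(A) = {g, h, i, j}, ∂A = {g, h, i}.

Closed sets in (X, τ) are complements of opens:
  closed(X, τ) = {∅, {g}, {h}, {g, h}, {g, h, i}, {g, h, i, j}}.
int(A) = ⋃ {U ∈ τ : U ⊆ A}. Opens contained in A: ∅, {j}.
Taking the union of these: int(A) = {j}.
cl(A) = ⋂ {C closed : A ⊆ C}. Closed sets containing A: {g, h, i, j}.
Intersecting these: cl(A) = {g, h, i, j}.
∂A = cl(A) ∖ int(A) = {g, h, i, j} ∖ {j} = {g, h, i}.


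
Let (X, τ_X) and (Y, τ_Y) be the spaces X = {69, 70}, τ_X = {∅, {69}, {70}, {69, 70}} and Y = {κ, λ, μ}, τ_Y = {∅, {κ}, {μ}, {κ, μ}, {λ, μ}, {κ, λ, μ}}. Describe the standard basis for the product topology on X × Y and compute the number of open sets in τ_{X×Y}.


Basis B = {∅ × ∅, {69} × {κ}, {69} × {μ}, {70} × {κ}, {70} × {μ}, {69} × {κ, μ}, {69, 70} × {κ}, {69} × {λ, μ}, {69, 70} × {μ}, {70} × {κ, μ}, {70} × {λ, μ}, {69} × {κ, λ, μ}, {70} × {κ, λ, μ}, {69, 70} × {κ, μ}, {69, 70} × {λ, μ}, {69, 70} × {κ, λ, μ}}; |τ_{X×Y}| = 36.

Enumerate products U × V with U ∈ τ_X, V ∈ τ_Y (deduplicated):
  ∅ × ∅ = {} (∅)
  {69} × {κ} = {(69,κ)}
  {69} × {μ} = {(69,μ)}
  {70} × {κ} = {(70,κ)}
  {70} × {μ} = {(70,μ)}
  {69} × {κ, μ} = {(69,κ), (69,μ)}
  {69, 70} × {κ} = {(69,κ), (70,κ)}
  {69} × {λ, μ} = {(69,λ), (69,μ)}
  {69, 70} × {μ} = {(69,μ), (70,μ)}
  {70} × {κ, μ} = {(70,κ), (70,μ)}
  {70} × {λ, μ} = {(70,λ), (70,μ)}
  {69} × {κ, λ, μ} = {(69,κ), (69,λ), (69,μ)}
  {70} × {κ, λ, μ} = {(70,κ), (70,λ), (70,μ)}
  {69, 70} × {κ, μ} = {(69,κ), (69,μ), (70,κ), (70,μ)}
  {69, 70} × {λ, μ} = {(69,λ), (69,μ), (70,λ), (70,μ)}
  {69, 70} × {κ, λ, μ} = {(69,κ), (69,λ), (69,μ), (70,κ), (70,λ), (70,μ)}
These 16 distinct sets form the basis B.
Close under arbitrary unions to get τ_{X×Y}; counting gives |τ_{X×Y}| = 36.


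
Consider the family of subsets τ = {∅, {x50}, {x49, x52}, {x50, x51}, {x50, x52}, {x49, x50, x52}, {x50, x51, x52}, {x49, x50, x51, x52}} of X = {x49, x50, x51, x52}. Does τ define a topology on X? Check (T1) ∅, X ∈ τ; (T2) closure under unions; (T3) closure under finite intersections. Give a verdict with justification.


τ is NOT a topology on X.

Axiom (T1): ∅ ∈ τ? Yes; X ∈ τ? Yes.
Axiom (T2/T3): check pairwise unions and intersections of members of τ.
Counterexample for (T3): {x49, x52} ∩ {x50, x52} = {x52} ∉ τ. Therefore τ is NOT a topology.


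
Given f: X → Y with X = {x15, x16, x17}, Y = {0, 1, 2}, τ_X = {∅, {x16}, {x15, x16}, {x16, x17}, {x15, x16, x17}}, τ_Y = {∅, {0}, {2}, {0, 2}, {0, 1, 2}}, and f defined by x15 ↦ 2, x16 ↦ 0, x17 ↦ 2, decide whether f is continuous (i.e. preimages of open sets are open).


f is NOT continuous.

Compute f^{-1}(U) for each U ∈ τ_Y:
  U = ∅: f^{-1}(U) = ∅ ∈ τ_X ✓.
  U = {0}: f^{-1}(U) = {x16} ∈ τ_X ✓.
  U = {2}: f^{-1}(U) = {x15, x17} ∉ τ_X ✗.
  U = {0, 2}: f^{-1}(U) = {x15, x16, x17} ∈ τ_X ✓.
  U = {0, 1, 2}: f^{-1}(U) = {x15, x16, x17} ∈ τ_X ✓.
Found U = {2} with f^{-1}(U) = {x15, x17} not in τ_X. Therefore f is NOT continuous.


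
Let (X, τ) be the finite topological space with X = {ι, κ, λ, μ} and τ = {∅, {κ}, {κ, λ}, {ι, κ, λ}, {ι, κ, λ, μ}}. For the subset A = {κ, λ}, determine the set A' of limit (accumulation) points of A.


A' = {ι, λ, μ}

For each x ∈ X, list the open sets U ∈ τ with x ∈ U, then check whether U ∩ (A ∖ {x}) ≠ ∅ for every such U.
  x = ι: opens ∋ x are {ι, κ, λ}, {ι, κ, λ, μ}; each meets A ∖ {ι}, so x IS a limit point.
  x = κ: open {κ} ∋ x has {κ} ∩ (A ∖ {κ}) = ∅, so x is NOT a limit point.
  x = λ: opens ∋ x are {κ, λ}, {ι, κ, λ}, {ι, κ, λ, μ}; each meets A ∖ {λ}, so x IS a limit point.
  x = μ: opens ∋ x are {ι, κ, λ, μ}; each meets A ∖ {μ}, so x IS a limit point.
Collecting: A' = {ι, λ, μ}.


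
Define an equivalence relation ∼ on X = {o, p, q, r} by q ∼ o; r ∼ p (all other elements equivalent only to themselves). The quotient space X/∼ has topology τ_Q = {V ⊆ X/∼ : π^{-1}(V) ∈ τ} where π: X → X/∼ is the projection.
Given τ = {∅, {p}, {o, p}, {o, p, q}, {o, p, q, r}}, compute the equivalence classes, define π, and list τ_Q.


X/∼ = {[o=q], [p=r]}; |τ_Q| = 2.

Equivalence classes: [o=q], [p=r].
Quotient map π: X → X/∼ sends o ↦ [o=q], p ↦ [p=r], q ↦ [o=q], r ↦ [p=r].
For each subset V ⊆ X/∼, compute π^{-1}(V) ⊆ X and check whether π^{-1}(V) ∈ τ. V is open in τ_Q iff π^{-1}(V) ∈ τ.
  V = {}: π^{-1}(V) = ∅ ∈ τ ✓.
  V = {[o=q]}: π^{-1}(V) = {o, q} ∉ τ ✗.
  V = {[p=r]}: π^{-1}(V) = {p, r} ∉ τ ✗.
  V = {[o=q], [p=r]}: π^{-1}(V) = {o, p, q, r} ∈ τ ✓.
Open sets in the quotient: τ_Q = {{}, {[o=q], [p=r]}} (2 elements).


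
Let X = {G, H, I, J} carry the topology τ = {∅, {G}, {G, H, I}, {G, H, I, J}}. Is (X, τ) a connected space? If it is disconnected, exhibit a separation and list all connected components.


(X, τ) is connected.

Find clopen sets (U ∈ τ with X ∖ U ∈ τ):
  U = ∅, X ∖ U = {G, H, I, J} — both open, so U is clopen.
  U = {G, H, I, J}, X ∖ U = ∅ — both open, so U is clopen.
Only trivial clopens (∅ and X) exist, so (X, τ) is connected.
Compute connected components by grouping points that agree on all clopens:
  component: {G, H, I, J}


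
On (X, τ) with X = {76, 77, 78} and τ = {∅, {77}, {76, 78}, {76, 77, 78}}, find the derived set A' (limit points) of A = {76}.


A' = {78}

For each x ∈ X, list the open sets U ∈ τ with x ∈ U, then check whether U ∩ (A ∖ {x}) ≠ ∅ for every such U.
  x = 76: open {76, 78} ∋ x has {76, 78} ∩ (A ∖ {76}) = ∅, so x is NOT a limit point.
  x = 77: open {77} ∋ x has {77} ∩ (A ∖ {77}) = ∅, so x is NOT a limit point.
  x = 78: opens ∋ x are {76, 78}, {76, 77, 78}; each meets A ∖ {78}, so x IS a limit point.
Collecting: A' = {78}.


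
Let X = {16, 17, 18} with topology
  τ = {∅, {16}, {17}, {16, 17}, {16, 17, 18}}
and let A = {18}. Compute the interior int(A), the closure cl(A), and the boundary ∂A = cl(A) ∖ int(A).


int(A) = ∅, cl(A) = {18}, ∂A = {18}.

Closed sets in (X, τ) are complements of opens:
  closed(X, τ) = {∅, {18}, {16, 18}, {17, 18}, {16, 17, 18}}.
int(A) = ⋃ {U ∈ τ : U ⊆ A}. Opens contained in A: ∅.
Taking the union of these: int(A) = ∅.
cl(A) = ⋂ {C closed : A ⊆ C}. Closed sets containing A: {18}, {16, 18}, {17, 18}, {16, 17, 18}.
Intersecting these: cl(A) = {18}.
∂A = cl(A) ∖ int(A) = {18} ∖ ∅ = {18}.


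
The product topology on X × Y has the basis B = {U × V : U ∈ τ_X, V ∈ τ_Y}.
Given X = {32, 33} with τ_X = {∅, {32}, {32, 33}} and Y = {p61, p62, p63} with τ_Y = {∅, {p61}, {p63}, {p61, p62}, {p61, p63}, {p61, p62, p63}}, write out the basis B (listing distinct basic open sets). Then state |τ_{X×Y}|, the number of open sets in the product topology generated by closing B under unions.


Basis B = {∅ × ∅, {32} × {p61}, {32} × {p63}, {32} × {p61, p62}, {32} × {p61, p63}, {32, 33} × {p61}, {32, 33} × {p63}, {32} × {p61, p62, p63}, {32, 33} × {p61, p62}, {32, 33} × {p61, p63}, {32, 33} × {p61, p62, p63}}; |τ_{X×Y}| = 18.

Enumerate products U × V with U ∈ τ_X, V ∈ τ_Y (deduplicated):
  ∅ × ∅ = {} (∅)
  {32} × {p61} = {(32,p61)}
  {32} × {p63} = {(32,p63)}
  {32} × {p61, p62} = {(32,p61), (32,p62)}
  {32} × {p61, p63} = {(32,p61), (32,p63)}
  {32, 33} × {p61} = {(32,p61), (33,p61)}
  {32, 33} × {p63} = {(32,p63), (33,p63)}
  {32} × {p61, p62, p63} = {(32,p61), (32,p62), (32,p63)}
  {32, 33} × {p61, p62} = {(32,p61), (32,p62), (33,p61), (33,p62)}
  {32, 33} × {p61, p63} = {(32,p61), (32,p63), (33,p61), (33,p63)}
  {32, 33} × {p61, p62, p63} = {(32,p61), (32,p62), (32,p63), (33,p61), (33,p62), (33,p63)}
These 11 distinct sets form the basis B.
Close under arbitrary unions to get τ_{X×Y}; counting gives |τ_{X×Y}| = 18.


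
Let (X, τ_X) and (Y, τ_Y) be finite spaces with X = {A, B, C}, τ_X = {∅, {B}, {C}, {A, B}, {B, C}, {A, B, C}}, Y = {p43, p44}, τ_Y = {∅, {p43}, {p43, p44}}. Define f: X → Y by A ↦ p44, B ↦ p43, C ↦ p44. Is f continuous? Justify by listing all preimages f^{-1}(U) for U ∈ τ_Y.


f IS continuous.

Compute f^{-1}(U) for each U ∈ τ_Y:
  U = ∅: f^{-1}(U) = ∅ ∈ τ_X ✓.
  U = {p43}: f^{-1}(U) = {B} ∈ τ_X ✓.
  U = {p43, p44}: f^{-1}(U) = {A, B, C} ∈ τ_X ✓.
Every preimage lies in τ_X, so f IS continuous.


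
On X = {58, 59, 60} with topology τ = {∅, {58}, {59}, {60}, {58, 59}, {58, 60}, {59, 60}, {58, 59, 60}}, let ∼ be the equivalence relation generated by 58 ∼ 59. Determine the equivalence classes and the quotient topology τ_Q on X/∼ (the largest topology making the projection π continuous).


X/∼ = {[58=59], [60]}; |τ_Q| = 4.

Equivalence classes: [58=59], [60].
Quotient map π: X → X/∼ sends 58 ↦ [58=59], 59 ↦ [58=59], 60 ↦ [60].
For each subset V ⊆ X/∼, compute π^{-1}(V) ⊆ X and check whether π^{-1}(V) ∈ τ. V is open in τ_Q iff π^{-1}(V) ∈ τ.
  V = {}: π^{-1}(V) = ∅ ∈ τ ✓.
  V = {[58=59]}: π^{-1}(V) = {58, 59} ∈ τ ✓.
  V = {[60]}: π^{-1}(V) = {60} ∈ τ ✓.
  V = {[58=59], [60]}: π^{-1}(V) = {58, 59, 60} ∈ τ ✓.
Open sets in the quotient: τ_Q = {{}, {[58=59]}, {[60]}, {[58=59], [60]}} (4 elements).
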